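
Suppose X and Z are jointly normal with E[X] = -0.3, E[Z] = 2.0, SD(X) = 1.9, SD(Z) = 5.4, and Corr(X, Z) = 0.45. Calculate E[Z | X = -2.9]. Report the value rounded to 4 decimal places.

The regression of Z on X has slope ρ·σ_Z/σ_X and passes through (μ_X, μ_Z).
E[Z | X=-2.9] = 2.0 + (0.45)·(5.4/1.9)·(-2.9 − (-0.3)) = 2.0 + (1.27895)·(-2.6) = -1.3253.

-1.3253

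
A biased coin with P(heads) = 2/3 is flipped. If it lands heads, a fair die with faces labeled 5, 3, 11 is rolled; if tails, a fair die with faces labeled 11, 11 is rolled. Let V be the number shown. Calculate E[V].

E[V | heads] = (5+3+11)/3 = 19/3.
E[V | tails] = (11+11)/2 = 11.
By the law of total expectation,
E[V] = (2/3)·(19/3) + (1/3)·(11) = 71/9.

71/9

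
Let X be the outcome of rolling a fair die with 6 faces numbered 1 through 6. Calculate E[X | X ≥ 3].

9/2

Given X ≥ 3, X is equally likely to be any of {3, 4, 5, 6}.
E[X | X ≥ 3] = (3 + 4 + 5 + 6) / 4 = 9/2.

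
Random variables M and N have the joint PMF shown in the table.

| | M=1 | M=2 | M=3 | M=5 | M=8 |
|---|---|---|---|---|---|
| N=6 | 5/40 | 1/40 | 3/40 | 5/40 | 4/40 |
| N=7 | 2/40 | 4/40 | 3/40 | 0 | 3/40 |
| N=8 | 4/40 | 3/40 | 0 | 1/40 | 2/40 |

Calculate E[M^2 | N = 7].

79/4

P(N = 7) = 3/10.
Summing M^2·P(M=x,N=y) over the conditioning event gives 237/40.
E[M^2 | N = 7] = (237/40) / (3/10) = 79/4.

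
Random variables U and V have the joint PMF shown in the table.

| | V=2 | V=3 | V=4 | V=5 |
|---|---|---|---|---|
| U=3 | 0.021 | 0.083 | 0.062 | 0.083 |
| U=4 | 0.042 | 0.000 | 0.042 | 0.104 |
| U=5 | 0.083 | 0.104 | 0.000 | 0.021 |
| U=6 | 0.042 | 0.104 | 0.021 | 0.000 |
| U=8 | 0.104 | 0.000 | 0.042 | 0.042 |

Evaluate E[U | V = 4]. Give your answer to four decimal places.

4.8862

P(V = 4) = 0.167.
Σ U·P over the event = 3·(0.062) + 4·(0.042) + 6·(0.021) + 8·(0.042) = 0.816.
E[U | V = 4] = (0.816) / (0.167) = 4.8862.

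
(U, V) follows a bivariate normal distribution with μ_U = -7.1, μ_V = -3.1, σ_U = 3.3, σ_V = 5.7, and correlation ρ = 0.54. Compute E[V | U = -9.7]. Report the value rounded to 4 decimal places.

-5.5251

The regression of V on U has slope ρ·σ_V/σ_U and passes through (μ_U, μ_V).
E[V | U=-9.7] = -3.1 + (0.54)·(5.7/3.3)·(-9.7 − (-7.1)) = -3.1 + (0.93273)·(-2.6) = -5.5251.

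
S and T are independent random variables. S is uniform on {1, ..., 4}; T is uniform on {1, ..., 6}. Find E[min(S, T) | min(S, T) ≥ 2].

41/15

P(min(S, T) ≥ 2) = 5/8.
Summing min(S,T)·P(x,y) over outcomes with min(S, T) ≥ 2 gives 41/24.
E[min(S, T) | min(S, T) ≥ 2] = (41/24) / (5/8) = 41/15.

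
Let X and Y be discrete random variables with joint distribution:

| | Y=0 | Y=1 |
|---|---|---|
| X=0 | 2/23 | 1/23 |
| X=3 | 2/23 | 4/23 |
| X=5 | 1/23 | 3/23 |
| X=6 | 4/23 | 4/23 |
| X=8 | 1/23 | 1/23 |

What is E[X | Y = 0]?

P(Y = 0) = 10/23.
Σ X·P over the event = 0·(2/23) + 3·(2/23) + 5·(1/23) + 6·(4/23) + 8·(1/23) = 43/23.
E[X | Y = 0] = (43/23) / (10/23) = 43/10.

43/10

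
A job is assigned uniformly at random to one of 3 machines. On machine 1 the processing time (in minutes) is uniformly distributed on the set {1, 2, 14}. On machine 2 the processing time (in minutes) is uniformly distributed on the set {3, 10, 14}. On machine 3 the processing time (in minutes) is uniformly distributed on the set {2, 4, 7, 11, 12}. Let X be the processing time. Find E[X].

328/45

E[X | machine 1] = (1+2+14)/3 = 17/3.
E[X | machine 2] = (3+10+14)/3 = 9.
E[X | machine 3] = (2+4+7+11+12)/5 = 36/5.
E[X] = (1/3)·(17/3) + (1/3)·(9) + (1/3)·(36/5) = 328/45.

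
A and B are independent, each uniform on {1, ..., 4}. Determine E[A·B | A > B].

35/6

P(A > B) = 3/8.
Summing AB·P(x,y) over outcomes with A > B gives 35/16.
E[A·B | A > B] = (35/16) / (3/8) = 35/6.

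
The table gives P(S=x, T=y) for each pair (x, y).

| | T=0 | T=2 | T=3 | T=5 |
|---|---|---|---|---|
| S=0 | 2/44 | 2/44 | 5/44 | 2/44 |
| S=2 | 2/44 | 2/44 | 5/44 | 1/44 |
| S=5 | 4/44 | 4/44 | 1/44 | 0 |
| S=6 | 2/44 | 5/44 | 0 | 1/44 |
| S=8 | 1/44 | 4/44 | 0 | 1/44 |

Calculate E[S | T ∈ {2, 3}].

P(T ∈ {2, 3}) = 7/11.
Σ S·P over the event = 0·(2/44) + 0·(5/44) + 2·(2/44) + 2·(5/44) + 5·(4/44) + 5·(1/44) + 6·(5/44) + 8·(4/44) = 101/44.
E[S | T ∈ {2, 3}] = (101/44) / (7/11) = 101/28.

101/28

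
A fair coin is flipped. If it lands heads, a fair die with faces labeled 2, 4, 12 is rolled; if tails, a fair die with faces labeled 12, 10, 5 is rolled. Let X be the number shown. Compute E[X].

15/2

E[X | heads] = (2+4+12)/3 = 6.
E[X | tails] = (12+10+5)/3 = 9.
By the law of total expectation,
E[X] = (1/2)·(6) + (1/2)·(9) = 15/2.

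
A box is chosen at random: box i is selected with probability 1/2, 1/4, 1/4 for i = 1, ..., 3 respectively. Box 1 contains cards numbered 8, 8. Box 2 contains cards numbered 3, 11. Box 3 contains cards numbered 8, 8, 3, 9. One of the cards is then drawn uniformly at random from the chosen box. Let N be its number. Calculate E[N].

E[N | box 1] = (8+8)/2 = 8.
E[N | box 2] = (3+11)/2 = 7.
E[N | box 3] = (8+8+3+9)/4 = 7.
E[N] = (1/2)·(8) + (1/4)·(7) + (1/4)·(7) = 15/2.

15/2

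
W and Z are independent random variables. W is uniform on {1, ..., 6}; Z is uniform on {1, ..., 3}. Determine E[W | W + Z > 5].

Outcomes with W + Z > 5: (3,3), (4,2), (4,3), (5,1), (5,2), (5,3), (6,1), (6,2), (6,3), each with probability 1/18.
E[W | W + Z > 5] = (3 + 4 + 4 + 5 + 5 + 5 + 6 + 6 + 6) / 9 = 44/9.

44/9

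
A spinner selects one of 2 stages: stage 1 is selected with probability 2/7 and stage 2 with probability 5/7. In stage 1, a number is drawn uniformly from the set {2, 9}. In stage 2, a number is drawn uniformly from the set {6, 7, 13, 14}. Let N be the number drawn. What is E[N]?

61/7

E[N | stage 1] = (2+9)/2 = 11/2.
E[N | stage 2] = (6+7+13+14)/4 = 10.
By the law of total expectation,
E[N] = (2/7)·(11/2) + (5/7)·(10) = 61/7.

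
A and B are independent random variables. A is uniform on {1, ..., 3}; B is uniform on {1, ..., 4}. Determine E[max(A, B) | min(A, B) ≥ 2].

19/6

Outcomes with min(A, B) ≥ 2: (2,2), (2,3), (2,4), (3,2), (3,3), (3,4), each with probability 1/12.
E[max(A, B) | min(A, B) ≥ 2] = (2 + 3 + 4 + 3 + 3 + 4) / 6 = 19/6.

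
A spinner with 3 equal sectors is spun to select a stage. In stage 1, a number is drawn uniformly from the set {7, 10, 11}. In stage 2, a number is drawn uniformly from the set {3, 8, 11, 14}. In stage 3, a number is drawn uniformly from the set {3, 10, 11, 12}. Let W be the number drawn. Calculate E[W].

E[W | stage 1] = (7+10+11)/3 = 28/3.
E[W | stage 2] = (3+8+11+14)/4 = 9.
E[W | stage 3] = (3+10+11+12)/4 = 9.
E[W] = (1/3)·(28/3) + (1/3)·(9) + (1/3)·(9) = 82/9.

82/9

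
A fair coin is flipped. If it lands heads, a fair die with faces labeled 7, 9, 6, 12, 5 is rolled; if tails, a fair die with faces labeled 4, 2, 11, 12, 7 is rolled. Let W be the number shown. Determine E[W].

15/2

E[W | heads] = (7+9+6+12+5)/5 = 39/5.
E[W | tails] = (4+2+11+12+7)/5 = 36/5.
By the law of total expectation,
E[W] = (1/2)·(39/5) + (1/2)·(36/5) = 15/2.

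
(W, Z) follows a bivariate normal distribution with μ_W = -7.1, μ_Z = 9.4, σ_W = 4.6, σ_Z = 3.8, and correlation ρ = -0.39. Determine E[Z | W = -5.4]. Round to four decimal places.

E[Z | W=x] = μ_Z + ρ(σ_Z/σ_W)(x − μ_W) for jointly normal variables.
E[Z | W=-5.4] = 9.4 + (-0.39)·(3.8/4.6)·(-5.4 − (-7.1)) = 9.4 + (-0.32217)·(1.7) = 8.8523.

8.8523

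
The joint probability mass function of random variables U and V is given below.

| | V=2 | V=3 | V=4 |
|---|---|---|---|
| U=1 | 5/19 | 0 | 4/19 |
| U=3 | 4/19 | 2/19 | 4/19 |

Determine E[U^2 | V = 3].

9

P(V = 3) = 2/19.
Σ U^2·P over the event = 9·(2/19) = 18/19.
E[U^2 | V = 3] = (18/19) / (2/19) = 9.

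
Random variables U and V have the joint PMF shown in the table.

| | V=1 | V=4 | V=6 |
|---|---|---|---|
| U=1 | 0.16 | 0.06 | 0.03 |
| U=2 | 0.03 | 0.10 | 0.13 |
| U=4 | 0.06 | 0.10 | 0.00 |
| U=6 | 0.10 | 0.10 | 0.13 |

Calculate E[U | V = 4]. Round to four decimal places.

P(V = 4) = 0.36.
Σ U·P over the event = 1·(0.06) + 2·(0.10) + 4·(0.10) + 6·(0.10) = 1.26.
E[U | V = 4] = (1.26) / (0.36) = 3.5000.

3.5000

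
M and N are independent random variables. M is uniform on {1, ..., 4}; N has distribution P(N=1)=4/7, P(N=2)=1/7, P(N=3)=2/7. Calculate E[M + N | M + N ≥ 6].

32/5

P(M + N ≥ 6) = 5/28.
Summing (M+N)·P(x,y) over outcomes with M + N ≥ 6 gives 8/7.
E[M + N | M + N ≥ 6] = (8/7) / (5/28) = 32/5.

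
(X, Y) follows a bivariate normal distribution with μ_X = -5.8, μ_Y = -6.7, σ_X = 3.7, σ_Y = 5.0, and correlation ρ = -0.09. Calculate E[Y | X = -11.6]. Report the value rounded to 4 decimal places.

The regression of Y on X has slope ρ·σ_Y/σ_X and passes through (μ_X, μ_Y).
E[Y | X=-11.6] = -6.7 + (-0.09)·(5.0/3.7)·(-11.6 − (-5.8)) = -6.7 + (-0.12162)·(-5.8) = -5.9946.

-5.9946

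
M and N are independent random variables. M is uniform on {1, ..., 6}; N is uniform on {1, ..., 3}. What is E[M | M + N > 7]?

Outcomes with M + N > 7: (5,3), (6,2), (6,3), each with probability 1/18.
E[M | M + N > 7] = (5 + 6 + 6) / 3 = 17/3.

17/3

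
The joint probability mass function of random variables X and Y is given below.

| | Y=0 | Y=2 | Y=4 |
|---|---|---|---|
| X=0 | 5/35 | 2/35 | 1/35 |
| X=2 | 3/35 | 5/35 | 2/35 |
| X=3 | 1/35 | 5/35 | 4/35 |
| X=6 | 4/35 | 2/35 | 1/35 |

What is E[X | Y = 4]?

11/4

P(Y = 4) = 8/35.
Σ X·P over the event = 0·(1/35) + 2·(2/35) + 3·(4/35) + 6·(1/35) = 22/35.
E[X | Y = 4] = (22/35) / (8/35) = 11/4.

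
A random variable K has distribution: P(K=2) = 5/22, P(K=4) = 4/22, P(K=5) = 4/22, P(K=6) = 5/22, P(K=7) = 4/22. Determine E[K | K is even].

P(K is even) = 7/11.
Σ over the event: 2·5/22 + 4·2/11 + 6·5/22 = 28/11.
E[K | K is even] = (28/11) / (7/11) = 4.

4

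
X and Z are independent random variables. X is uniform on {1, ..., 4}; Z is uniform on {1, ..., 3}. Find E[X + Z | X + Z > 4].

Outcomes with X + Z > 4: (2,3), (3,2), (3,3), (4,1), (4,2), (4,3), each with probability 1/12.
E[X + Z | X + Z > 4] = (5 + 5 + 6 + 5 + 6 + 7) / 6 = 17/3.

17/3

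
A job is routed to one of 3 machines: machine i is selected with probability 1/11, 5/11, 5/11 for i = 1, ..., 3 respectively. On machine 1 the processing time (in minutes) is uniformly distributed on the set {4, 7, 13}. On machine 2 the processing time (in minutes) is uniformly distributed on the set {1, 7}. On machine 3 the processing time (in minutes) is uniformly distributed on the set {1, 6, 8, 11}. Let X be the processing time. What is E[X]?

11/2

E[X | machine 1] = (4+7+13)/3 = 8.
E[X | machine 2] = (1+7)/2 = 4.
E[X | machine 3] = (1+6+8+11)/4 = 13/2.
By the law of total expectation,
E[X] = (1/11)·(8) + (5/11)·(4) + (5/11)·(13/2) = 11/2.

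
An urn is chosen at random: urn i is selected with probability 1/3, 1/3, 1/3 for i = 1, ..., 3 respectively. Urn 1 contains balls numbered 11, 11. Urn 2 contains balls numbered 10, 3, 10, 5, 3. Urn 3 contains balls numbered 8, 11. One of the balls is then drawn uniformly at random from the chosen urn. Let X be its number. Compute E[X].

E[X | urn 1] = (11+11)/2 = 11.
E[X | urn 2] = (10+3+10+5+3)/5 = 31/5.
E[X | urn 3] = (8+11)/2 = 19/2.
By the law of total expectation,
E[X] = (1/3)·(11) + (1/3)·(31/5) + (1/3)·(19/2) = 89/10.

89/10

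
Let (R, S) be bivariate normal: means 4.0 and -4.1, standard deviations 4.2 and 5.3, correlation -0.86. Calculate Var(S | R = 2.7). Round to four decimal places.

7.3146

The conditional variance in a bivariate normal is σ_S²(1 − ρ²), independent of x.
Var(S | R=2.7) = (5.3)²·(1 − (-0.86)²) = 28.09·0.2604 = 7.3146.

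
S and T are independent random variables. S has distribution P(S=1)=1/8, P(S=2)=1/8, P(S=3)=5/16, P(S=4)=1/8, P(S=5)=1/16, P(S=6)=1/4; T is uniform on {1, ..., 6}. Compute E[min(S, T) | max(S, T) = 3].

P(max(S, T) = 3) = 19/96.
Summing min(S,T)·P(x,y) over outcomes with max(S, T) = 3 gives 3/8.
E[min(S, T) | max(S, T) = 3] = (3/8) / (19/96) = 36/19.

36/19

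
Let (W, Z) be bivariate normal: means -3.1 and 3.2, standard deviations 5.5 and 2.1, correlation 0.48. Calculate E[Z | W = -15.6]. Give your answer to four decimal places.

0.9091

E[Z | W=x] = μ_Z + ρ(σ_Z/σ_W)(x − μ_W) for jointly normal variables.
E[Z | W=-15.6] = 3.2 + (0.48)·(2.1/5.5)·(-15.6 − (-3.1)) = 3.2 + (0.18327)·(-12.5) = 0.9091.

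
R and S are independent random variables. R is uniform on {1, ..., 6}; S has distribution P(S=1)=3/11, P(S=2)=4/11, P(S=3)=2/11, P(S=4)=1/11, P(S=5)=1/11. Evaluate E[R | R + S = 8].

P(R + S = 8) = 4/33.
Summing R·P(x,y) over outcomes with R + S = 8 gives 41/66.
E[R | R + S = 8] = (41/66) / (4/33) = 41/8.

41/8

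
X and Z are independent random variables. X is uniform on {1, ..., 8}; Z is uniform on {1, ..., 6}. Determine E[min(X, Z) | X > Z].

77/27

P(X > Z) = 9/16.
Summing min(X,Z)·P(x,y) over outcomes with X > Z gives 77/48.
E[min(X, Z) | X > Z] = (77/48) / (9/16) = 77/27.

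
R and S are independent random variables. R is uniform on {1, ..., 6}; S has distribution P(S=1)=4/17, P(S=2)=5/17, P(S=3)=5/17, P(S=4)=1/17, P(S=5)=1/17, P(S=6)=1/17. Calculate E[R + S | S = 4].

15/2

P(S = 4) = 1/17.
Summing (R+S)·P(x,y) over outcomes with S = 4 gives 15/34.
E[R + S | S = 4] = (15/34) / (1/17) = 15/2.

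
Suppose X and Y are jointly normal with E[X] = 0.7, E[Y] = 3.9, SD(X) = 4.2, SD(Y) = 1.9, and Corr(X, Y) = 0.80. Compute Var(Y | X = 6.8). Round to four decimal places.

1.2996

For a bivariate normal, Var(Y | X=x) = σ_Y²(1 − ρ²).
Var(Y | X=6.8) = (1.9)²·(1 − (0.80)²) = 3.61·0.36 = 1.2996.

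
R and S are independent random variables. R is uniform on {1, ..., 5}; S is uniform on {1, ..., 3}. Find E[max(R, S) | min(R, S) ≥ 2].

29/8

Outcomes with min(R, S) ≥ 2: (2,2), (2,3), (3,2), (3,3), (4,2), (4,3), (5,2), (5,3), each with probability 1/15.
E[max(R, S) | min(R, S) ≥ 2] = (2 + 3 + 3 + 3 + 4 + 4 + 5 + 5) / 8 = 29/8.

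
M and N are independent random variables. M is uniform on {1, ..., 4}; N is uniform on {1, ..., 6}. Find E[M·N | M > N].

35/6

P(M > N) = 1/4.
Summing MN·P(x,y) over outcomes with M > N gives 35/24.
E[M·N | M > N] = (35/24) / (1/4) = 35/6.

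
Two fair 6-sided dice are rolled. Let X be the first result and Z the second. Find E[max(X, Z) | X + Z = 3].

2

Outcomes with X + Z = 3: (1,2), (2,1), each with probability 1/36.
E[max(X, Z) | X + Z = 3] = (2 + 2) / 2 = 2.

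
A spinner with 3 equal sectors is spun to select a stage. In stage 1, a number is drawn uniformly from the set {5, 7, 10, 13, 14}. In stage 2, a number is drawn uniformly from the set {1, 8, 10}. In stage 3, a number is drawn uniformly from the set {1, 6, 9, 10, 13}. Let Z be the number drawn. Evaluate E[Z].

359/45

E[Z | stage 1] = (5+7+10+13+14)/5 = 49/5.
E[Z | stage 2] = (1+8+10)/3 = 19/3.
E[Z | stage 3] = (1+6+9+10+13)/5 = 39/5.
E[Z] = (1/3)·(49/5) + (1/3)·(19/3) + (1/3)·(39/5) = 359/45.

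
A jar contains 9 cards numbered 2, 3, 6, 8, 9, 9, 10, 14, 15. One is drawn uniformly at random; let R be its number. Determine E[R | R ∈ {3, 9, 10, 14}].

9

P(R ∈ {3, 9, 10, 14}) = 5/9.
Σ over the event: 3·1/9 + 9·2/9 + 10·1/9 + 14·1/9 = 5.
E[R | R ∈ {3, 9, 10, 14}] = (5) / (5/9) = 9.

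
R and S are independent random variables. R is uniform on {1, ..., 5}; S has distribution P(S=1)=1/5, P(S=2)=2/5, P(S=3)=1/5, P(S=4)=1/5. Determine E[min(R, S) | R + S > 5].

31/12

P(R + S > 5) = 12/25.
Summing min(R,S)·P(x,y) over outcomes with R + S > 5 gives 31/25.
E[min(R, S) | R + S > 5] = (31/25) / (12/25) = 31/12.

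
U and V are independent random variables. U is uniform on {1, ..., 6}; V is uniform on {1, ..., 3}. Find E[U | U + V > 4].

53/12

P(U + V > 4) = 2/3.
Summing U·P(x,y) over outcomes with U + V > 4 gives 53/18.
E[U | U + V > 4] = (53/18) / (2/3) = 53/12.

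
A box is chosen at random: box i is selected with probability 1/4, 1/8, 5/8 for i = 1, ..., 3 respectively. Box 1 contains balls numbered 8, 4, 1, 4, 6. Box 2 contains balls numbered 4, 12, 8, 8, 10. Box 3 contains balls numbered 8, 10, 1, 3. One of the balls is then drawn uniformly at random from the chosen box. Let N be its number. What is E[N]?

451/80

E[N | box 1] = (8+4+1+4+6)/5 = 23/5.
E[N | box 2] = (4+12+8+8+10)/5 = 42/5.
E[N | box 3] = (8+10+1+3)/4 = 11/2.
By the law of total expectation,
E[N] = (1/4)·(23/5) + (1/8)·(42/5) + (5/8)·(11/2) = 451/80.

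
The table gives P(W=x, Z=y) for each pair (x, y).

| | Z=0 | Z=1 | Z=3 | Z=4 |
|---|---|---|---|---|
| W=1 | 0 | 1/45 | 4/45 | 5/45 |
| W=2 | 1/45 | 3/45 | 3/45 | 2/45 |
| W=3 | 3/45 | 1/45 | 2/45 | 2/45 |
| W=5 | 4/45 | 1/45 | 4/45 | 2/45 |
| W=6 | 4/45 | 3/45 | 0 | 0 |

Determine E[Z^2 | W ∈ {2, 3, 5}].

13/2

P(W ∈ {2, 3, 5}) = 28/45.
Summing Z^2·P(W=x,Z=y) over the conditioning event gives 182/45.
E[Z^2 | W ∈ {2, 3, 5}] = (182/45) / (28/45) = 13/2.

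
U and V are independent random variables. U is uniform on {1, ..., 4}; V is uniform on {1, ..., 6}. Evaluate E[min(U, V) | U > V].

5/3

Outcomes with U > V: (2,1), (3,1), (3,2), (4,1), (4,2), (4,3), each with probability 1/24.
E[min(U, V) | U > V] = (1 + 1 + 2 + 1 + 2 + 3) / 6 = 5/3.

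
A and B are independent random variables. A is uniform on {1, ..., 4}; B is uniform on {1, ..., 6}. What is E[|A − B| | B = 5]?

P(B = 5) = 1/6.
Summing |A−B|·P(x,y) over outcomes with B = 5 gives 5/12.
E[|A − B| | B = 5] = (5/12) / (1/6) = 5/2.

5/2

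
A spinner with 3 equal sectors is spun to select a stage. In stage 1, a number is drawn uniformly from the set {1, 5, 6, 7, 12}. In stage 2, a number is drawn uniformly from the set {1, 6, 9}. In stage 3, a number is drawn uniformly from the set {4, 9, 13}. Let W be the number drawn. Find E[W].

E[W | stage 1] = (1+5+6+7+12)/5 = 31/5.
E[W | stage 2] = (1+6+9)/3 = 16/3.
E[W | stage 3] = (4+9+13)/3 = 26/3.
E[W] = (1/3)·(31/5) + (1/3)·(16/3) + (1/3)·(26/3) = 101/15.

101/15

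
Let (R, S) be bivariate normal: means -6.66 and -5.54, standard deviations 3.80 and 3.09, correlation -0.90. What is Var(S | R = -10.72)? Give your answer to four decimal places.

1.8141

The conditional variance in a bivariate normal is σ_S²(1 − ρ²), independent of x.
Var(S | R=-10.72) = (3.09)²·(1 − (-0.90)²) = 9.5481·0.19 = 1.8141.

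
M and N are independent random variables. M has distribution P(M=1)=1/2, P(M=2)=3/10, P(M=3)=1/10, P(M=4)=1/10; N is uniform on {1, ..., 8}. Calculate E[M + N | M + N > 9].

P(M + N > 9) = 1/10.
Summing (M+N)·P(x,y) over outcomes with M + N > 9 gives 21/20.
E[M + N | M + N > 9] = (21/20) / (1/10) = 21/2.

21/2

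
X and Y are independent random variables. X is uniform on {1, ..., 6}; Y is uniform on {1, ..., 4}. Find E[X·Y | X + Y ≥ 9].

62/3

Outcomes with X + Y ≥ 9: (5,4), (6,3), (6,4), each with probability 1/24.
E[X·Y | X + Y ≥ 9] = (20 + 18 + 24) / 3 = 62/3.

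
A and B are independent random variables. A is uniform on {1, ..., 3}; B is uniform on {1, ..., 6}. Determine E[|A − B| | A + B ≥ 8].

3

P(A + B ≥ 8) = 1/6.
Summing |A−B|·P(x,y) over outcomes with A + B ≥ 8 gives 1/2.
E[|A − B| | A + B ≥ 8] = (1/2) / (1/6) = 3.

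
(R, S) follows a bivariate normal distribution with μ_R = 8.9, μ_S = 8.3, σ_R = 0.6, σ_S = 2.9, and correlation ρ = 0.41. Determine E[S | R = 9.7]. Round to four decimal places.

For a bivariate normal, E[S | R=x] = μ_S + ρ·(σ_S/σ_R)·(x − μ_R).
E[S | R=9.7] = 8.3 + (0.41)·(2.9/0.6)·(9.7 − (8.9)) = 8.3 + (1.98167)·(0.8) = 9.8853.

9.8853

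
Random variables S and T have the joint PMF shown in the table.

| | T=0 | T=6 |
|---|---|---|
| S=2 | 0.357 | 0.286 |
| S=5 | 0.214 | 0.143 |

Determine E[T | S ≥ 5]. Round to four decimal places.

2.4034

P(S ≥ 5) = 0.357.
Σ T·P over the event = 0·(0.214) + 6·(0.143) = 0.858.
E[T | S ≥ 5] = (0.858) / (0.357) = 2.4034.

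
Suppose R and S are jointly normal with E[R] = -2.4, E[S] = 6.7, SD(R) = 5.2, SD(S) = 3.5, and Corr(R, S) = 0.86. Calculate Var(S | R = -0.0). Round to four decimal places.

3.1899

Var(S | R=x) = (1 − ρ²)·σ_S².
Var(S | R=-0.0) = (3.5)²·(1 − (0.86)²) = 12.25·0.2604 = 3.1899.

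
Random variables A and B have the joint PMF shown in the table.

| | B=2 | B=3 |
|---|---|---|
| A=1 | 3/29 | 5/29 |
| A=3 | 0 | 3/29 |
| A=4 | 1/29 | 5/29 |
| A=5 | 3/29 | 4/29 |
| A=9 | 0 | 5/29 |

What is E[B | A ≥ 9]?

3

P(A ≥ 9) = 5/29.
Σ B·P over the event = 3·(5/29) = 15/29.
E[B | A ≥ 9] = (15/29) / (5/29) = 3.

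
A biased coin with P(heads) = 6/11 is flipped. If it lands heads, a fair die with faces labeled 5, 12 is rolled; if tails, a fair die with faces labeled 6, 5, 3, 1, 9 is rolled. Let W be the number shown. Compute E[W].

75/11

E[W | heads] = (5+12)/2 = 17/2.
E[W | tails] = (6+5+3+1+9)/5 = 24/5.
By the law of total expectation,
E[W] = (6/11)·(17/2) + (5/11)·(24/5) = 75/11.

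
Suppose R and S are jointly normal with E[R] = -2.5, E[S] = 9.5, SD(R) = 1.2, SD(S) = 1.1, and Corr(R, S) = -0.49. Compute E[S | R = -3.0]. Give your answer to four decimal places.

9.7246

The regression of S on R has slope ρ·σ_S/σ_R and passes through (μ_R, μ_S).
E[S | R=-3.0] = 9.5 + (-0.49)·(1.1/1.2)·(-3.0 − (-2.5)) = 9.5 + (-0.44917)·(-0.5) = 9.7246.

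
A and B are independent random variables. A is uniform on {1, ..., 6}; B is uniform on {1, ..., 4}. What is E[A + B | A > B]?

47/7

P(A > B) = 7/12.
Summing (A+B)·P(x,y) over outcomes with A > B gives 47/12.
E[A + B | A > B] = (47/12) / (7/12) = 47/7.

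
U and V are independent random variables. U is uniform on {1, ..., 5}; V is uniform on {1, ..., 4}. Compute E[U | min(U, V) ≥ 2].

P(min(U, V) ≥ 2) = 3/5.
Summing U·P(x,y) over outcomes with min(U, V) ≥ 2 gives 21/10.
E[U | min(U, V) ≥ 2] = (21/10) / (3/5) = 7/2.

7/2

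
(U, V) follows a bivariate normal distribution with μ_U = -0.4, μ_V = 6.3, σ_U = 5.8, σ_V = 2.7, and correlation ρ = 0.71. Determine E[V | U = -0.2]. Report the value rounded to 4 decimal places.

6.3661

The regression of V on U has slope ρ·σ_V/σ_U and passes through (μ_U, μ_V).
E[V | U=-0.2] = 6.3 + (0.71)·(2.7/5.8)·(-0.2 − (-0.4)) = 6.3 + (0.33052)·(0.2) = 6.3661.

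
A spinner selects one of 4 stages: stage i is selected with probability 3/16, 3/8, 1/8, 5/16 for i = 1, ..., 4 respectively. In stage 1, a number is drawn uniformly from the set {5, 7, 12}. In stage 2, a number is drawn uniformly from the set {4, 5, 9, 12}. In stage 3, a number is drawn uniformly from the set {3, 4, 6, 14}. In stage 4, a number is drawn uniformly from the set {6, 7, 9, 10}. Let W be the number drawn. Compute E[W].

E[W | stage 1] = (5+7+12)/3 = 8.
E[W | stage 2] = (4+5+9+12)/4 = 15/2.
E[W | stage 3] = (3+4+6+14)/4 = 27/4.
E[W | stage 4] = (6+7+9+10)/4 = 8.
E[W] = (3/16)·(8) + (3/8)·(15/2) + (1/8)·(27/4) + (5/16)·(8) = 245/32.

245/32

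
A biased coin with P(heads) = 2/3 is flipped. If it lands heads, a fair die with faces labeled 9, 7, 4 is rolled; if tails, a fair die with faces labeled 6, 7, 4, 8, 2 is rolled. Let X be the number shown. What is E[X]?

281/45

E[X | heads] = (9+7+4)/3 = 20/3.
E[X | tails] = (6+7+4+8+2)/5 = 27/5.
By the law of total expectation,
E[X] = (2/3)·(20/3) + (1/3)·(27/5) = 281/45.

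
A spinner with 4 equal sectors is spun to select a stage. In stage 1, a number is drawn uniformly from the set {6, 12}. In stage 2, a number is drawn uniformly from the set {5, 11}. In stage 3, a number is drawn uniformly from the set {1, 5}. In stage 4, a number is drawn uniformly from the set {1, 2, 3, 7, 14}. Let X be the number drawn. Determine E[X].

127/20

E[X | stage 1] = (6+12)/2 = 9.
E[X | stage 2] = (5+11)/2 = 8.
E[X | stage 3] = (1+5)/2 = 3.
E[X | stage 4] = (1+2+3+7+14)/5 = 27/5.
By the law of total expectation,
E[X] = (1/4)·(9) + (1/4)·(8) + (1/4)·(3) + (1/4)·(27/5) = 127/20.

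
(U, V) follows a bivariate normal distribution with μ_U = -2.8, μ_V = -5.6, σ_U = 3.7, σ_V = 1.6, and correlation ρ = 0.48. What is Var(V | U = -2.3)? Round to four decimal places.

1.9702

The conditional variance in a bivariate normal is σ_V²(1 − ρ²), independent of x.
Var(V | U=-2.3) = (1.6)²·(1 − (0.48)²) = 2.56·0.7696 = 1.9702.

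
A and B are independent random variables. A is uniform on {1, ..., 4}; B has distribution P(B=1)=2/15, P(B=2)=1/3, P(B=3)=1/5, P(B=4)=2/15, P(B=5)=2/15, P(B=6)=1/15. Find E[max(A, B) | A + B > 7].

46/9

P(A + B > 7) = 3/20.
Summing max(A,B)·P(x,y) over outcomes with A + B > 7 gives 23/30.
E[max(A, B) | A + B > 7] = (23/30) / (3/20) = 46/9.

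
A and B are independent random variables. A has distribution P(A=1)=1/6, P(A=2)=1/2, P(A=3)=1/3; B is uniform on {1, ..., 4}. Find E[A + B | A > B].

P(A > B) = 7/24.
Summing (A+B)·P(x,y) over outcomes with A > B gives 9/8.
E[A + B | A > B] = (9/8) / (7/24) = 27/7.

27/7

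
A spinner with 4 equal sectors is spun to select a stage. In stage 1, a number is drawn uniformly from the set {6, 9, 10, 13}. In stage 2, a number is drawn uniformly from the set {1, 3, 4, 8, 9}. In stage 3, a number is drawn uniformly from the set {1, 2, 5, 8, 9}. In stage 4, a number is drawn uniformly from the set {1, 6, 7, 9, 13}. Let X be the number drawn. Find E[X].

267/40

E[X | stage 1] = (6+9+10+13)/4 = 19/2.
E[X | stage 2] = (1+3+4+8+9)/5 = 5.
E[X | stage 3] = (1+2+5+8+9)/5 = 5.
E[X | stage 4] = (1+6+7+9+13)/5 = 36/5.
E[X] = (1/4)·(19/2) + (1/4)·(5) + (1/4)·(5) + (1/4)·(36/5) = 267/40.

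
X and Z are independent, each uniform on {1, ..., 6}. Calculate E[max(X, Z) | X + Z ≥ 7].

P(X + Z ≥ 7) = 7/12.
Summing max(X,Z)·P(x,y) over outcomes with X + Z ≥ 7 gives 113/36.
E[max(X, Z) | X + Z ≥ 7] = (113/36) / (7/12) = 113/21.

113/21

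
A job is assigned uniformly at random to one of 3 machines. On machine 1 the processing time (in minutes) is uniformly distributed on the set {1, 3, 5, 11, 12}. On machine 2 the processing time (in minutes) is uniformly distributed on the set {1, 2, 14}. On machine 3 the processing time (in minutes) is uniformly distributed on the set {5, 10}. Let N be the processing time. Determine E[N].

E[N | machine 1] = (1+3+5+11+12)/5 = 32/5.
E[N | machine 2] = (1+2+14)/3 = 17/3.
E[N | machine 3] = (5+10)/2 = 15/2.
By the law of total expectation,
E[N] = (1/3)·(32/5) + (1/3)·(17/3) + (1/3)·(15/2) = 587/90.

587/90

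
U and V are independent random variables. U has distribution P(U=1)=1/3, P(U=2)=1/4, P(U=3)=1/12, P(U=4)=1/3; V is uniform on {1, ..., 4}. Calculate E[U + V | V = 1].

P(V = 1) = 1/4.
Summing (U+V)·P(x,y) over outcomes with V = 1 gives 41/48.
E[U + V | V = 1] = (41/48) / (1/4) = 41/12.

41/12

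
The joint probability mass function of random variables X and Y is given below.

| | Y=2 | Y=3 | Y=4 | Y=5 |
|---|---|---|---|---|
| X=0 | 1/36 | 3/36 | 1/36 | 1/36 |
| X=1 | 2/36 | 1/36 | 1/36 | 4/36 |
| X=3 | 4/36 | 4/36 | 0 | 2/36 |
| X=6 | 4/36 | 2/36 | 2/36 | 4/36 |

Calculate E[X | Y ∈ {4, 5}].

P(Y ∈ {4, 5}) = 5/12.
Σ X·P over the event = 0·(1/36) + 0·(1/36) + 1·(1/36) + 1·(4/36) + 3·(2/36) + 6·(2/36) + 6·(4/36) = 47/36.
E[X | Y ∈ {4, 5}] = (47/36) / (5/12) = 47/15.

47/15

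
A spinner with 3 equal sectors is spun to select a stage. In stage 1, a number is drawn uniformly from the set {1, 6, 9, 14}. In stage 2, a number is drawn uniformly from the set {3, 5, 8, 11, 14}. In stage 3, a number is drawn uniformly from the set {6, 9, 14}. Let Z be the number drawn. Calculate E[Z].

761/90

E[Z | stage 1] = (1+6+9+14)/4 = 15/2.
E[Z | stage 2] = (3+5+8+11+14)/5 = 41/5.
E[Z | stage 3] = (6+9+14)/3 = 29/3.
E[Z] = (1/3)·(15/2) + (1/3)·(41/5) + (1/3)·(29/3) = 761/90.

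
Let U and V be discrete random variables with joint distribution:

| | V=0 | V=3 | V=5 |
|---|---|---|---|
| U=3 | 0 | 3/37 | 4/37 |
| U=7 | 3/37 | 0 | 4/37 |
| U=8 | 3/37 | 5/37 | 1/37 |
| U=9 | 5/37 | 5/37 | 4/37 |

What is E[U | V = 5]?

P(V = 5) = 13/37.
Σ U·P over the event = 3·(4/37) + 7·(4/37) + 8·(1/37) + 9·(4/37) = 84/37.
E[U | V = 5] = (84/37) / (13/37) = 84/13.

84/13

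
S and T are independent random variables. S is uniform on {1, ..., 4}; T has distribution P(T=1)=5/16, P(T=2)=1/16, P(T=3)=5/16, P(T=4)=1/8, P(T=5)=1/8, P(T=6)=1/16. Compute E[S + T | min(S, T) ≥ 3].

37/5

P(min(S, T) ≥ 3) = 5/16.
Summing (S+T)·P(x,y) over outcomes with min(S, T) ≥ 3 gives 37/16.
E[S + T | min(S, T) ≥ 3] = (37/16) / (5/16) = 37/5.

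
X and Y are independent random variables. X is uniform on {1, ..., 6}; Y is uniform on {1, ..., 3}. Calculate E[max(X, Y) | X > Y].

53/12

P(X > Y) = 2/3.
Summing max(X,Y)·P(x,y) over outcomes with X > Y gives 53/18.
E[max(X, Y) | X > Y] = (53/18) / (2/3) = 53/12.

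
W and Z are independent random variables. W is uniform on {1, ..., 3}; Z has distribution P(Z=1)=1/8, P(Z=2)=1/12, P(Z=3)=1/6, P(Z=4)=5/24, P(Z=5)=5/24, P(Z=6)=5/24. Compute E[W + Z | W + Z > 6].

P(W + Z > 6) = 5/12.
Summing (W+Z)·P(x,y) over outcomes with W + Z > 6 gives 115/36.
E[W + Z | W + Z > 6] = (115/36) / (5/12) = 23/3.

23/3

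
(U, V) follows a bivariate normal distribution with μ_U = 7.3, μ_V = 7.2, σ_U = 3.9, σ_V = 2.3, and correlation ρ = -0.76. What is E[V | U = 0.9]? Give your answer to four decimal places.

10.0685

For a bivariate normal, E[V | U=x] = μ_V + ρ·(σ_V/σ_U)·(x − μ_U).
E[V | U=0.9] = 7.2 + (-0.76)·(2.3/3.9)·(0.9 − (7.3)) = 7.2 + (-0.44821)·(-6.4) = 10.0685.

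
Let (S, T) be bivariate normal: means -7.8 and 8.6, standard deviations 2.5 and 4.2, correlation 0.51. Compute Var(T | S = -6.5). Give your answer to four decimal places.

13.0518

The conditional variance in a bivariate normal is σ_T²(1 − ρ²), independent of x.
Var(T | S=-6.5) = (4.2)²·(1 − (0.51)²) = 17.64·0.7399 = 13.0518.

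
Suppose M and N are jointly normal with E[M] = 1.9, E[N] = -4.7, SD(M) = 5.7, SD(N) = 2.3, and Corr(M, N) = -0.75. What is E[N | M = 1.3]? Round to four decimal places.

-4.5184

E[N | M=x] = μ_N + ρ(σ_N/σ_M)(x − μ_M) for jointly normal variables.
E[N | M=1.3] = -4.7 + (-0.75)·(2.3/5.7)·(1.3 − (1.9)) = -4.7 + (-0.30263)·(-0.6) = -4.5184.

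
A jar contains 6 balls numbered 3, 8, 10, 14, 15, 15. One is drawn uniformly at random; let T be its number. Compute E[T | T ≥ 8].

P(T ≥ 8) = 5/6.
Σ over the event: 8·1/6 + 10·1/6 + 14·1/6 + 15·1/3 = 31/3.
E[T | T ≥ 8] = (31/3) / (5/6) = 62/5.

62/5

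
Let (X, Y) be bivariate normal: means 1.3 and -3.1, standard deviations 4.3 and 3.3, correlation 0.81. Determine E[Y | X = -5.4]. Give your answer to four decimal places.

E[Y | X=x] = μ_Y + ρ(σ_Y/σ_X)(x − μ_X) for jointly normal variables.
E[Y | X=-5.4] = -3.1 + (0.81)·(3.3/4.3)·(-5.4 − (1.3)) = -3.1 + (0.62163)·(-6.7) = -7.2649.

-7.2649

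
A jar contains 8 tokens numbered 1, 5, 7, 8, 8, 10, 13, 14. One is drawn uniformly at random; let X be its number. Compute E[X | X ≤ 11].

P(X ≤ 11) = 3/4.
Σ over the event: 1·1/8 + 5·1/8 + 7·1/8 + 8·1/4 + 10·1/8 = 39/8.
E[X | X ≤ 11] = (39/8) / (3/4) = 13/2.

13/2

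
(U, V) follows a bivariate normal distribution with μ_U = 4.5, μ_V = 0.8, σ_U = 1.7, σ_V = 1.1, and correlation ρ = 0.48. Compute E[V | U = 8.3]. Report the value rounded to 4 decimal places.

For a bivariate normal, E[V | U=x] = μ_V + ρ·(σ_V/σ_U)·(x − μ_U).
E[V | U=8.3] = 0.8 + (0.48)·(1.1/1.7)·(8.3 − (4.5)) = 0.8 + (0.31059)·(3.8) = 1.9802.

1.9802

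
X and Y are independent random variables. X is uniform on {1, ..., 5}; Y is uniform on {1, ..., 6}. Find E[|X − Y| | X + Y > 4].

P(X + Y > 4) = 4/5.
Summing |X−Y|·P(x,y) over outcomes with X + Y > 4 gives 49/30.
E[|X − Y| | X + Y > 4] = (49/30) / (4/5) = 49/24.

49/24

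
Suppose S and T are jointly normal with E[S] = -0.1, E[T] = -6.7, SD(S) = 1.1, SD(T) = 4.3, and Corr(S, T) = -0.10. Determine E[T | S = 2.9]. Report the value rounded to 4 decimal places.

E[T | S=x] = μ_T + ρ(σ_T/σ_S)(x − μ_S) for jointly normal variables.
E[T | S=2.9] = -6.7 + (-0.10)·(4.3/1.1)·(2.9 − (-0.1)) = -6.7 + (-0.39091)·(3) = -7.8727.

-7.8727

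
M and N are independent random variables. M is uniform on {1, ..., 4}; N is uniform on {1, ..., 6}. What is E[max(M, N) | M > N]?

10/3

P(M > N) = 1/4.
Summing max(M,N)·P(x,y) over outcomes with M > N gives 5/6.
E[max(M, N) | M > N] = (5/6) / (1/4) = 10/3.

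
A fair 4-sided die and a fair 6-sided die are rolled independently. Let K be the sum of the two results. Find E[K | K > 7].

26/3

P(K > 7) = 1/4.
Σ over the event: 8·1/8 + 9·1/12 + 10·1/24 = 13/6.
E[K | K > 7] = (13/6) / (1/4) = 26/3.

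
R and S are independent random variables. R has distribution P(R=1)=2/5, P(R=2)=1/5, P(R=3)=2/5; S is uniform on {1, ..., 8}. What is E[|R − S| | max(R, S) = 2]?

3/4

P(max(R, S) = 2) = 1/10.
Summing |R−S|·P(x,y) over outcomes with max(R, S) = 2 gives 3/40.
E[|R − S| | max(R, S) = 2] = (3/40) / (1/10) = 3/4.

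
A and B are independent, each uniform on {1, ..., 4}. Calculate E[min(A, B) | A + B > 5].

Outcomes with A + B > 5: (2,4), (3,3), (3,4), (4,2), (4,3), (4,4), each with probability 1/16.
E[min(A, B) | A + B > 5] = (2 + 3 + 3 + 2 + 3 + 4) / 6 = 17/6.

17/6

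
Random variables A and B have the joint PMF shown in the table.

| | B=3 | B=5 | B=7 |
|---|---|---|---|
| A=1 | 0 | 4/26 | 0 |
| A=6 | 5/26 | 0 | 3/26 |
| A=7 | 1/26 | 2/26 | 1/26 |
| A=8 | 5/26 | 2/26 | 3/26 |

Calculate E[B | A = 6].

P(A = 6) = 4/13.
Σ B·P over the event = 3·(5/26) + 7·(3/26) = 18/13.
E[B | A = 6] = (18/13) / (4/13) = 9/2.

9/2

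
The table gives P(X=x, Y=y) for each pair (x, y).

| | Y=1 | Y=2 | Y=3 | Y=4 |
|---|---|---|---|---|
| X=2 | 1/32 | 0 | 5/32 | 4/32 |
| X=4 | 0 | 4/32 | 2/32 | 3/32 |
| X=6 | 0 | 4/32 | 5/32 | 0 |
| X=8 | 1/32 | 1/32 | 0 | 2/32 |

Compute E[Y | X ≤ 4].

P(X ≤ 4) = 19/32.
Σ Y·P over the event = 1·(1/32) + 3·(5/32) + 4·(4/32) + 2·(4/32) + 3·(2/32) + 4·(3/32) = 29/16.
E[Y | X ≤ 4] = (29/16) / (19/32) = 58/19.

58/19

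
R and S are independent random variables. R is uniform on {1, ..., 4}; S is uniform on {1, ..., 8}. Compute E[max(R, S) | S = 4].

Outcomes with S = 4: (1,4), (2,4), (3,4), (4,4), each with probability 1/32.
E[max(R, S) | S = 4] = (4 + 4 + 4 + 4) / 4 = 4.

4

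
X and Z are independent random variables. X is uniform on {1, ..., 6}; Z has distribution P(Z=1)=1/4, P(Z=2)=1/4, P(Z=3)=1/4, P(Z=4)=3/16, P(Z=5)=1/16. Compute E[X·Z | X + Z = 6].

117/16

P(X + Z = 6) = 1/6.
Summing XZ·P(x,y) over outcomes with X + Z = 6 gives 39/32.
E[X·Z | X + Z = 6] = (39/32) / (1/6) = 117/16.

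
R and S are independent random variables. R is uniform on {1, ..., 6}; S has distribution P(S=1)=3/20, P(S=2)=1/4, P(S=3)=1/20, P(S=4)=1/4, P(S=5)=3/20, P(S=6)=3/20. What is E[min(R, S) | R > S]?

7/3

P(R > S) = 17/40.
Summing min(R,S)·P(x,y) over outcomes with R > S gives 119/120.
E[min(R, S) | R > S] = (119/120) / (17/40) = 7/3.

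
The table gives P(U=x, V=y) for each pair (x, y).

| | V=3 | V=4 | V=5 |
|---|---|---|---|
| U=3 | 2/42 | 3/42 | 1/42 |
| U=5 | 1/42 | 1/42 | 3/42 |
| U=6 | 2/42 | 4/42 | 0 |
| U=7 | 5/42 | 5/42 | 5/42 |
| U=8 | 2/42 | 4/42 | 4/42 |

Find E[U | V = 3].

37/6

P(V = 3) = 2/7.
Summing U·P(U=x,V=y) over the conditioning event gives 37/21.
E[U | V = 3] = (37/21) / (2/7) = 37/6.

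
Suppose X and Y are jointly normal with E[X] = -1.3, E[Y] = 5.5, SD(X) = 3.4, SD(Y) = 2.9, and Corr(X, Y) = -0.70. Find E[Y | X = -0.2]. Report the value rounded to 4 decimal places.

E[Y | X=x] = μ_Y + ρ(σ_Y/σ_X)(x − μ_X) for jointly normal variables.
E[Y | X=-0.2] = 5.5 + (-0.70)·(2.9/3.4)·(-0.2 − (-1.3)) = 5.5 + (-0.59706)·(1.1) = 4.8432.

4.8432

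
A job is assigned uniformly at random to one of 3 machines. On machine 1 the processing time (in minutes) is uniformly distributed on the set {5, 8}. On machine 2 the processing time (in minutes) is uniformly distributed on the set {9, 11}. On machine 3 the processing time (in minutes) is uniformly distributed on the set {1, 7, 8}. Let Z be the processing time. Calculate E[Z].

131/18

E[Z | machine 1] = (5+8)/2 = 13/2.
E[Z | machine 2] = (9+11)/2 = 10.
E[Z | machine 3] = (1+7+8)/3 = 16/3.
E[Z] = (1/3)·(13/2) + (1/3)·(10) + (1/3)·(16/3) = 131/18.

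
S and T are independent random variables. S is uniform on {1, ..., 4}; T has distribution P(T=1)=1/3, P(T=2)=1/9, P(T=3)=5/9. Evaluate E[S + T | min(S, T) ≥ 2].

P(min(S, T) ≥ 2) = 1/2.
Summing (S+T)·P(x,y) over outcomes with min(S, T) ≥ 2 gives 35/12.
E[S + T | min(S, T) ≥ 2] = (35/12) / (1/2) = 35/6.

35/6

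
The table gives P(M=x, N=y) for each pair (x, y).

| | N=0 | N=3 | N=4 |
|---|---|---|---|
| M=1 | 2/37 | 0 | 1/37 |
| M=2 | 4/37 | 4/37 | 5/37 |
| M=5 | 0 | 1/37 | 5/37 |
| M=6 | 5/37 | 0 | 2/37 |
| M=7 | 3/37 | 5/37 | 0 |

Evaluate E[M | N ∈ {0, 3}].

P(N ∈ {0, 3}) = 24/37.
Σ M·P over the event = 1·(2/37) + 2·(4/37) + 2·(4/37) + 5·(1/37) + 6·(5/37) + 7·(3/37) + 7·(5/37) = 109/37.
E[M | N ∈ {0, 3}] = (109/37) / (24/37) = 109/24.

109/24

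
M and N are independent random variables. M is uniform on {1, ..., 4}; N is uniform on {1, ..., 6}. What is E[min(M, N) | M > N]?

5/3

P(M > N) = 1/4.
Summing min(M,N)·P(x,y) over outcomes with M > N gives 5/12.
E[min(M, N) | M > N] = (5/12) / (1/4) = 5/3.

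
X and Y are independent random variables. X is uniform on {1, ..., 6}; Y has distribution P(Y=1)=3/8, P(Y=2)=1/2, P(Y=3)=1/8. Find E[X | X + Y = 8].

29/5

P(X + Y = 8) = 5/48.
Summing X·P(x,y) over outcomes with X + Y = 8 gives 29/48.
E[X | X + Y = 8] = (29/48) / (5/48) = 29/5.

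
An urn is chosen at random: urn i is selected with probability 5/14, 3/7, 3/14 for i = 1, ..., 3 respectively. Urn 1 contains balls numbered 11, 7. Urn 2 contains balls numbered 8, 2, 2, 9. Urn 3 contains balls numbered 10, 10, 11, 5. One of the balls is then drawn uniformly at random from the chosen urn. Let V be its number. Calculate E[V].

207/28

E[V | urn 1] = (11+7)/2 = 9.
E[V | urn 2] = (8+2+2+9)/4 = 21/4.
E[V | urn 3] = (10+10+11+5)/4 = 9.
E[V] = (5/14)·(9) + (3/7)·(21/4) + (3/14)·(9) = 207/28.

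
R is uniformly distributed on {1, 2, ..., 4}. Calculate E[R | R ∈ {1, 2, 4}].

P(R ∈ {1, 2, 4}) = 3/4.
Σ over the event: 1·1/4 + 2·1/4 + 4·1/4 = 7/4.
E[R | R ∈ {1, 2, 4}] = (7/4) / (3/4) = 7/3.

7/3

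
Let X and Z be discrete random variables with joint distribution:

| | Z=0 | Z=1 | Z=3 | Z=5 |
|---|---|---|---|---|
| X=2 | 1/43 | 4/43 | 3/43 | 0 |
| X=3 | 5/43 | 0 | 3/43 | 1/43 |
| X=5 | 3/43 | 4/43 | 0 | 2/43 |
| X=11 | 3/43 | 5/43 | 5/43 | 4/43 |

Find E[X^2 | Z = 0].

487/12

P(Z = 0) = 12/43.
Σ X^2·P over the event = 4·(1/43) + 9·(5/43) + 25·(3/43) + 121·(3/43) = 487/43.
E[X^2 | Z = 0] = (487/43) / (12/43) = 487/12.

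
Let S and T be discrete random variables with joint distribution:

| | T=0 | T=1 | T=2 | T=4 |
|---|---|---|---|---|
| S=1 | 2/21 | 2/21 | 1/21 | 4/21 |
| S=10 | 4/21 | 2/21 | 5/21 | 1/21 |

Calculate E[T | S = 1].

P(S = 1) = 3/7.
Σ T·P over the event = 0·(2/21) + 1·(2/21) + 2·(1/21) + 4·(4/21) = 20/21.
E[T | S = 1] = (20/21) / (3/7) = 20/9.

20/9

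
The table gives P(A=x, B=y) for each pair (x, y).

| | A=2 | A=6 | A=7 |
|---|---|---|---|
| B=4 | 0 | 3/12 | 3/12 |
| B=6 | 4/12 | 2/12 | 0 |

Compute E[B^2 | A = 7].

16

P(A = 7) = 1/4.
Σ B^2·P over the event = 16·(3/12) = 4.
E[B^2 | A = 7] = (4) / (1/4) = 16.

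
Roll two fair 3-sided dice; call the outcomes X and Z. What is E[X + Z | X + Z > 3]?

14/3

P(X + Z > 3) = 2/3.
Summing (X+Z)·P(x,y) over outcomes with X + Z > 3 gives 28/9.
E[X + Z | X + Z > 3] = (28/9) / (2/3) = 14/3.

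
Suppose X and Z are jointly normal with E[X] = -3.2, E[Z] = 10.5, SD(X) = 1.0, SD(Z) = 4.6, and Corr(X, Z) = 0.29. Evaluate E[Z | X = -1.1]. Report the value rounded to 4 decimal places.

13.3014

The regression of Z on X has slope ρ·σ_Z/σ_X and passes through (μ_X, μ_Z).
E[Z | X=-1.1] = 10.5 + (0.29)·(4.6/1.0)·(-1.1 − (-3.2)) = 10.5 + (1.334)·(2.1) = 13.3014.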